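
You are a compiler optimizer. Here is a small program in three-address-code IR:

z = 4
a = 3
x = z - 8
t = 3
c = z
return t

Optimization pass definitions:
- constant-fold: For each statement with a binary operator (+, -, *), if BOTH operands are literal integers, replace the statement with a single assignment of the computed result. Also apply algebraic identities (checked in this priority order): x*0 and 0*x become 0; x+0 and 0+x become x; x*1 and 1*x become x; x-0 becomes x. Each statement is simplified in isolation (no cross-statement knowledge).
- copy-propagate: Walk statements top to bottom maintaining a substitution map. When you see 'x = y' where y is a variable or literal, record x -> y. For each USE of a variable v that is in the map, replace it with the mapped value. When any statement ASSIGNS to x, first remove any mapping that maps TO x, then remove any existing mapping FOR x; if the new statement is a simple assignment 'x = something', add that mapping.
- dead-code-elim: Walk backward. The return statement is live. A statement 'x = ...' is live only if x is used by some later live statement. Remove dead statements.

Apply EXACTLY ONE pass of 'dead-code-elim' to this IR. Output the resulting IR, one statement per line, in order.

Applying dead-code-elim statement-by-statement:
  [6] return t  -> KEEP (return); live=['t']
  [5] c = z  -> DEAD (c not live)
  [4] t = 3  -> KEEP; live=[]
  [3] x = z - 8  -> DEAD (x not live)
  [2] a = 3  -> DEAD (a not live)
  [1] z = 4  -> DEAD (z not live)
Result (2 stmts):
  t = 3
  return t

Answer: t = 3
return t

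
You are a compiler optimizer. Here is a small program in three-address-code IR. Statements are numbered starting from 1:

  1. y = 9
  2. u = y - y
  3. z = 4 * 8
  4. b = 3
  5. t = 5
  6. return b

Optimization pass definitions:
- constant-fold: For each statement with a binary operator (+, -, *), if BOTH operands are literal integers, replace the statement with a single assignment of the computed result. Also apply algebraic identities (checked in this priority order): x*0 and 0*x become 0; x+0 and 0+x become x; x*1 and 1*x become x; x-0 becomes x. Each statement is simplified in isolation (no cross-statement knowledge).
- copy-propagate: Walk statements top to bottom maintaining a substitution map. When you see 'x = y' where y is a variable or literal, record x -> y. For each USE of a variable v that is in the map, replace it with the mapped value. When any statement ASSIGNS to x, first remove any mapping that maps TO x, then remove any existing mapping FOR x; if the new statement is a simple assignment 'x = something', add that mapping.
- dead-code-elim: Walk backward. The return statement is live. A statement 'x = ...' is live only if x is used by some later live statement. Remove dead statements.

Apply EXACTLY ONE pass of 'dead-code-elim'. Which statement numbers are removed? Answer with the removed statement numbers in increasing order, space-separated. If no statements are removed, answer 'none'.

Backward liveness scan:
Stmt 1 'y = 9': DEAD (y not in live set [])
Stmt 2 'u = y - y': DEAD (u not in live set [])
Stmt 3 'z = 4 * 8': DEAD (z not in live set [])
Stmt 4 'b = 3': KEEP (b is live); live-in = []
Stmt 5 't = 5': DEAD (t not in live set ['b'])
Stmt 6 'return b': KEEP (return); live-in = ['b']
Removed statement numbers: [1, 2, 3, 5]
Surviving IR:
  b = 3
  return b

Answer: 1 2 3 5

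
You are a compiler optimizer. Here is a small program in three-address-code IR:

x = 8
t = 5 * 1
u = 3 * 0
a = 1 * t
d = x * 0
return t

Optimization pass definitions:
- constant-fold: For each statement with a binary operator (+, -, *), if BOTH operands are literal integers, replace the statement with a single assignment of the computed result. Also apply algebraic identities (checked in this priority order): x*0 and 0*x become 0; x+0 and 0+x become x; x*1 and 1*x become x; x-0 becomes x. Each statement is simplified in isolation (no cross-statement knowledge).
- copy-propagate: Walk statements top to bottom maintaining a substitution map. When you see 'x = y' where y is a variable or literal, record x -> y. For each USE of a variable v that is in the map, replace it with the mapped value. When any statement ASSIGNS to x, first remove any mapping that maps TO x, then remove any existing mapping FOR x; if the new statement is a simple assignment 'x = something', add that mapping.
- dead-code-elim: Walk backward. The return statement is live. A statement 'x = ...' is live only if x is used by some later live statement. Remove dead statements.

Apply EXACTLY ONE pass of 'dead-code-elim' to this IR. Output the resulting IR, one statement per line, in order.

Applying dead-code-elim statement-by-statement:
  [6] return t  -> KEEP (return); live=['t']
  [5] d = x * 0  -> DEAD (d not live)
  [4] a = 1 * t  -> DEAD (a not live)
  [3] u = 3 * 0  -> DEAD (u not live)
  [2] t = 5 * 1  -> KEEP; live=[]
  [1] x = 8  -> DEAD (x not live)
Result (2 stmts):
  t = 5 * 1
  return t

Answer: t = 5 * 1
return t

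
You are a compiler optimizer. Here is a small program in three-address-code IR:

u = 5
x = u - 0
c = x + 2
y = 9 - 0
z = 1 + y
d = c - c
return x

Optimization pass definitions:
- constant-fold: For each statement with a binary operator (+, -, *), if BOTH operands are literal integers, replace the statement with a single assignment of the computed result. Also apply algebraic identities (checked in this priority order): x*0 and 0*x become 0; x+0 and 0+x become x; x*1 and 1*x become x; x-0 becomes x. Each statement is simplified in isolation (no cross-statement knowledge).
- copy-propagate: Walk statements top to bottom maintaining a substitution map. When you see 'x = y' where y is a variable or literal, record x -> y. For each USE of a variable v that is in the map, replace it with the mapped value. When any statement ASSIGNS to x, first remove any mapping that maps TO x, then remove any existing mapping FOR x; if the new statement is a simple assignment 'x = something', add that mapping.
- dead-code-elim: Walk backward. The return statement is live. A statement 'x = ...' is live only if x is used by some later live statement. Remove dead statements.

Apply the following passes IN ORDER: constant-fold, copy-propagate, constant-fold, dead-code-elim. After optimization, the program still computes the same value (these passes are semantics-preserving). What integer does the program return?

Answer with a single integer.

Answer: 5

Derivation:
Initial IR:
  u = 5
  x = u - 0
  c = x + 2
  y = 9 - 0
  z = 1 + y
  d = c - c
  return x
After constant-fold (7 stmts):
  u = 5
  x = u
  c = x + 2
  y = 9
  z = 1 + y
  d = c - c
  return x
After copy-propagate (7 stmts):
  u = 5
  x = 5
  c = 5 + 2
  y = 9
  z = 1 + 9
  d = c - c
  return 5
After constant-fold (7 stmts):
  u = 5
  x = 5
  c = 7
  y = 9
  z = 10
  d = c - c
  return 5
After dead-code-elim (1 stmts):
  return 5
Evaluate:
  u = 5  =>  u = 5
  x = u - 0  =>  x = 5
  c = x + 2  =>  c = 7
  y = 9 - 0  =>  y = 9
  z = 1 + y  =>  z = 10
  d = c - c  =>  d = 0
  return x = 5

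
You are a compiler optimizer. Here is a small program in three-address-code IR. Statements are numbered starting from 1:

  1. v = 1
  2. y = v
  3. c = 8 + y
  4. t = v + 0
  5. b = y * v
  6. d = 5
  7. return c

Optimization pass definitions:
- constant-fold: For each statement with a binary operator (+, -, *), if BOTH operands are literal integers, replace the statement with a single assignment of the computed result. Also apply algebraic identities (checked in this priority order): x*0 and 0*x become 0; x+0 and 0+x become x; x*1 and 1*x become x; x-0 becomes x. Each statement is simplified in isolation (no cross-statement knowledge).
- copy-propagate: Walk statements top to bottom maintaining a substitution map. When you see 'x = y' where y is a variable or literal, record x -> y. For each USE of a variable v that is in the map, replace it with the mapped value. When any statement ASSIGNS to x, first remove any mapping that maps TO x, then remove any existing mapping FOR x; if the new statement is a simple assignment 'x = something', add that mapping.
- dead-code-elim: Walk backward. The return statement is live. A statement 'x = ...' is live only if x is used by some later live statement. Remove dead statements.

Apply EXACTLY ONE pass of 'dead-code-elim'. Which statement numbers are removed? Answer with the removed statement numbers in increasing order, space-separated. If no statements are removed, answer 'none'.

Answer: 4 5 6

Derivation:
Backward liveness scan:
Stmt 1 'v = 1': KEEP (v is live); live-in = []
Stmt 2 'y = v': KEEP (y is live); live-in = ['v']
Stmt 3 'c = 8 + y': KEEP (c is live); live-in = ['y']
Stmt 4 't = v + 0': DEAD (t not in live set ['c'])
Stmt 5 'b = y * v': DEAD (b not in live set ['c'])
Stmt 6 'd = 5': DEAD (d not in live set ['c'])
Stmt 7 'return c': KEEP (return); live-in = ['c']
Removed statement numbers: [4, 5, 6]
Surviving IR:
  v = 1
  y = v
  c = 8 + y
  return c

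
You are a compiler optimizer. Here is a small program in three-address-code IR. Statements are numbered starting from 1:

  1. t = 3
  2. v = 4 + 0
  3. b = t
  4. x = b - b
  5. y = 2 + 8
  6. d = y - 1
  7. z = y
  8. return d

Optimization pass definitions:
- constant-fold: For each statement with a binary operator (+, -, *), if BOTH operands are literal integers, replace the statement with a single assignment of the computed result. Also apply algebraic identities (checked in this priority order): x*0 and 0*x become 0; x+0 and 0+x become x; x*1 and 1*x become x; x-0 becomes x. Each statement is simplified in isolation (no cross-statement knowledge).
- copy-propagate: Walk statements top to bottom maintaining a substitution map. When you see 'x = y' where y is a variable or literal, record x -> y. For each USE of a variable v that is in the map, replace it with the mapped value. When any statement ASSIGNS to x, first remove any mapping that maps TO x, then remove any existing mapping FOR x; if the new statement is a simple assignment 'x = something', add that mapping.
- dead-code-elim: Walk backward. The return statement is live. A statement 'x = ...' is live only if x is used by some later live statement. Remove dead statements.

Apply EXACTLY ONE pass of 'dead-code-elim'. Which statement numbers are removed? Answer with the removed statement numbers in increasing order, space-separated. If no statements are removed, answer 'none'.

Answer: 1 2 3 4 7

Derivation:
Backward liveness scan:
Stmt 1 't = 3': DEAD (t not in live set [])
Stmt 2 'v = 4 + 0': DEAD (v not in live set [])
Stmt 3 'b = t': DEAD (b not in live set [])
Stmt 4 'x = b - b': DEAD (x not in live set [])
Stmt 5 'y = 2 + 8': KEEP (y is live); live-in = []
Stmt 6 'd = y - 1': KEEP (d is live); live-in = ['y']
Stmt 7 'z = y': DEAD (z not in live set ['d'])
Stmt 8 'return d': KEEP (return); live-in = ['d']
Removed statement numbers: [1, 2, 3, 4, 7]
Surviving IR:
  y = 2 + 8
  d = y - 1
  return d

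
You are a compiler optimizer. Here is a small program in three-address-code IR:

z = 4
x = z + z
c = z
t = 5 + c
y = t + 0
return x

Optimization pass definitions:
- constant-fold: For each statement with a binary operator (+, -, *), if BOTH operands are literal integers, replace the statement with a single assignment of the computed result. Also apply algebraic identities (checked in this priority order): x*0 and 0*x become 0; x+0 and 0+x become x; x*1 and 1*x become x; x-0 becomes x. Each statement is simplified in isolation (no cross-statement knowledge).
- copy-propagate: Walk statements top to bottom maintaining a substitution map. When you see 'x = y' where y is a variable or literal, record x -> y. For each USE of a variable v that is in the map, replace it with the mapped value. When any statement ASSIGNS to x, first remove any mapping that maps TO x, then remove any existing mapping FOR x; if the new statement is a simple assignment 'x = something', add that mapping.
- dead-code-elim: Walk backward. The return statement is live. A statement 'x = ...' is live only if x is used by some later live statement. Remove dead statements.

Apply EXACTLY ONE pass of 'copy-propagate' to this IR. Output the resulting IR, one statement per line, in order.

Applying copy-propagate statement-by-statement:
  [1] z = 4  (unchanged)
  [2] x = z + z  -> x = 4 + 4
  [3] c = z  -> c = 4
  [4] t = 5 + c  -> t = 5 + 4
  [5] y = t + 0  (unchanged)
  [6] return x  (unchanged)
Result (6 stmts):
  z = 4
  x = 4 + 4
  c = 4
  t = 5 + 4
  y = t + 0
  return x

Answer: z = 4
x = 4 + 4
c = 4
t = 5 + 4
y = t + 0
return x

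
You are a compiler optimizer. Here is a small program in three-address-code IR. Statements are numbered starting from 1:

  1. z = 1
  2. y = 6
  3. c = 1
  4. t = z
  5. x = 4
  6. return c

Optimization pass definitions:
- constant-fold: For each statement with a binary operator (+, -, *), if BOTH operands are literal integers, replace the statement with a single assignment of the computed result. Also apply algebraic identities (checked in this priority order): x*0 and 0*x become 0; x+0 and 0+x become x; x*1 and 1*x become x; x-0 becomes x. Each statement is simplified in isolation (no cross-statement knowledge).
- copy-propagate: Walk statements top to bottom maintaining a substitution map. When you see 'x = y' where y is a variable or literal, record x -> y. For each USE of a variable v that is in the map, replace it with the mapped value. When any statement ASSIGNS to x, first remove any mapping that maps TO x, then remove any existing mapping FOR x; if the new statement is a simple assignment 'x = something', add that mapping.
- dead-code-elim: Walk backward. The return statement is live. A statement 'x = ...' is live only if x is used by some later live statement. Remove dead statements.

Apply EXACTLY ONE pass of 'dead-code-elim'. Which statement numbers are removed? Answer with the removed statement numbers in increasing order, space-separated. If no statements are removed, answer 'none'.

Backward liveness scan:
Stmt 1 'z = 1': DEAD (z not in live set [])
Stmt 2 'y = 6': DEAD (y not in live set [])
Stmt 3 'c = 1': KEEP (c is live); live-in = []
Stmt 4 't = z': DEAD (t not in live set ['c'])
Stmt 5 'x = 4': DEAD (x not in live set ['c'])
Stmt 6 'return c': KEEP (return); live-in = ['c']
Removed statement numbers: [1, 2, 4, 5]
Surviving IR:
  c = 1
  return c

Answer: 1 2 4 5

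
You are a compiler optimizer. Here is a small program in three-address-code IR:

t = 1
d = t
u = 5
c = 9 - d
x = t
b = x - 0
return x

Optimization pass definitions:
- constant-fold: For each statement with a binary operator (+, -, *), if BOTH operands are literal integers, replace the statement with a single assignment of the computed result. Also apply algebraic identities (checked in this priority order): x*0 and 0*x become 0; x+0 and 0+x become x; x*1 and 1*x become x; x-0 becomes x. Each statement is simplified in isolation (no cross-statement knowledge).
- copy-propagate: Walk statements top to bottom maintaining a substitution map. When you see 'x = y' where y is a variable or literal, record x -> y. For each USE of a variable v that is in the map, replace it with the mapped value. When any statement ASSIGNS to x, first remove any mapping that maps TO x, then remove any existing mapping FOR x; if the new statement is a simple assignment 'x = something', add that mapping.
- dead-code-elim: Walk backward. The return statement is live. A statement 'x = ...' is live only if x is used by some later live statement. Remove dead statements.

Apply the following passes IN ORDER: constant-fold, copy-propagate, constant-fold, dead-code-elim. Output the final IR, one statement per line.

Answer: return 1

Derivation:
Initial IR:
  t = 1
  d = t
  u = 5
  c = 9 - d
  x = t
  b = x - 0
  return x
After constant-fold (7 stmts):
  t = 1
  d = t
  u = 5
  c = 9 - d
  x = t
  b = x
  return x
After copy-propagate (7 stmts):
  t = 1
  d = 1
  u = 5
  c = 9 - 1
  x = 1
  b = 1
  return 1
After constant-fold (7 stmts):
  t = 1
  d = 1
  u = 5
  c = 8
  x = 1
  b = 1
  return 1
After dead-code-elim (1 stmts):
  return 1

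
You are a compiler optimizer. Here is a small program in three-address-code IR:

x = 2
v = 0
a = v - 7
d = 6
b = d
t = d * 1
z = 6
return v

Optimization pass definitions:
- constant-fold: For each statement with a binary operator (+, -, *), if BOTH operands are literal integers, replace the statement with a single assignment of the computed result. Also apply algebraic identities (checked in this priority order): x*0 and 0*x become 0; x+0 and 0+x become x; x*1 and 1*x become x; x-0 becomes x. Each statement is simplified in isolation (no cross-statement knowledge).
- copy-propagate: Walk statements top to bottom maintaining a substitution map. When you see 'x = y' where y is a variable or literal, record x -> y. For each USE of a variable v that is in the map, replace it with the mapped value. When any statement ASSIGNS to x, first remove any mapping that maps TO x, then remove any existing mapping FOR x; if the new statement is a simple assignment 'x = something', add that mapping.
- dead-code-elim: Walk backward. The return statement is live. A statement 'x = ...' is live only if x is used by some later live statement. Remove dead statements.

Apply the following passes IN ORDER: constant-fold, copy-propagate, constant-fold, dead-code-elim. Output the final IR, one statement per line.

Initial IR:
  x = 2
  v = 0
  a = v - 7
  d = 6
  b = d
  t = d * 1
  z = 6
  return v
After constant-fold (8 stmts):
  x = 2
  v = 0
  a = v - 7
  d = 6
  b = d
  t = d
  z = 6
  return v
After copy-propagate (8 stmts):
  x = 2
  v = 0
  a = 0 - 7
  d = 6
  b = 6
  t = 6
  z = 6
  return 0
After constant-fold (8 stmts):
  x = 2
  v = 0
  a = -7
  d = 6
  b = 6
  t = 6
  z = 6
  return 0
After dead-code-elim (1 stmts):
  return 0

Answer: return 0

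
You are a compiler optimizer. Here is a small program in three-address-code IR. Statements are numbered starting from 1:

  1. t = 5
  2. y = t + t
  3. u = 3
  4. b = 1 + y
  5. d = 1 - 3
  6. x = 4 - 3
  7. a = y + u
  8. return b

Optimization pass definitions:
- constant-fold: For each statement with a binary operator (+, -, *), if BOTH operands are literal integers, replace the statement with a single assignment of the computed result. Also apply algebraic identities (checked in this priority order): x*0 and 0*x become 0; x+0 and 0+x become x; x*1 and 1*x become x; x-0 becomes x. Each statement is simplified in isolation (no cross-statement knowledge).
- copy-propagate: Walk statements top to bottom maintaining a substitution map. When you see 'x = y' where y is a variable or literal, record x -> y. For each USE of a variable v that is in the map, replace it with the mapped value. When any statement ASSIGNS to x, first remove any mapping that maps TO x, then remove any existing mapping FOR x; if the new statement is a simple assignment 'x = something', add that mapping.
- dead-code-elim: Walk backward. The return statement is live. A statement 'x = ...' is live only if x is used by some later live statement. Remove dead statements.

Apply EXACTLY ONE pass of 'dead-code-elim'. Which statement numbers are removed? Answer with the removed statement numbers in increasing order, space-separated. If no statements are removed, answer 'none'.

Answer: 3 5 6 7

Derivation:
Backward liveness scan:
Stmt 1 't = 5': KEEP (t is live); live-in = []
Stmt 2 'y = t + t': KEEP (y is live); live-in = ['t']
Stmt 3 'u = 3': DEAD (u not in live set ['y'])
Stmt 4 'b = 1 + y': KEEP (b is live); live-in = ['y']
Stmt 5 'd = 1 - 3': DEAD (d not in live set ['b'])
Stmt 6 'x = 4 - 3': DEAD (x not in live set ['b'])
Stmt 7 'a = y + u': DEAD (a not in live set ['b'])
Stmt 8 'return b': KEEP (return); live-in = ['b']
Removed statement numbers: [3, 5, 6, 7]
Surviving IR:
  t = 5
  y = t + t
  b = 1 + y
  return b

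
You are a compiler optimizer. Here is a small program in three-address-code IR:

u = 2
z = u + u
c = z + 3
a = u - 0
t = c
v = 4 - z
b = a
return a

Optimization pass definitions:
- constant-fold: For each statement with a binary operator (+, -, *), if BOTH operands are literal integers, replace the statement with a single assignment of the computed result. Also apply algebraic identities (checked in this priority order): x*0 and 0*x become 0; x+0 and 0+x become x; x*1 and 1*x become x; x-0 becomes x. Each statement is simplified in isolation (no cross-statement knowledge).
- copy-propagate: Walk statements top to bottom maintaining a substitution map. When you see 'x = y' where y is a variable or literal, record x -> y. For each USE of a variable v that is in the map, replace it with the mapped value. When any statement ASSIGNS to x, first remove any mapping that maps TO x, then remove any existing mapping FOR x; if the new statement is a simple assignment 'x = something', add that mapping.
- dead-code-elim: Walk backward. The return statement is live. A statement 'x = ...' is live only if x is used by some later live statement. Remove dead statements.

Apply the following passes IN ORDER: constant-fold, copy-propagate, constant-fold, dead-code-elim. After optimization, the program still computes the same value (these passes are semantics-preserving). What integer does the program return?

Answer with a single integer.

Initial IR:
  u = 2
  z = u + u
  c = z + 3
  a = u - 0
  t = c
  v = 4 - z
  b = a
  return a
After constant-fold (8 stmts):
  u = 2
  z = u + u
  c = z + 3
  a = u
  t = c
  v = 4 - z
  b = a
  return a
After copy-propagate (8 stmts):
  u = 2
  z = 2 + 2
  c = z + 3
  a = 2
  t = c
  v = 4 - z
  b = 2
  return 2
After constant-fold (8 stmts):
  u = 2
  z = 4
  c = z + 3
  a = 2
  t = c
  v = 4 - z
  b = 2
  return 2
After dead-code-elim (1 stmts):
  return 2
Evaluate:
  u = 2  =>  u = 2
  z = u + u  =>  z = 4
  c = z + 3  =>  c = 7
  a = u - 0  =>  a = 2
  t = c  =>  t = 7
  v = 4 - z  =>  v = 0
  b = a  =>  b = 2
  return a = 2

Answer: 2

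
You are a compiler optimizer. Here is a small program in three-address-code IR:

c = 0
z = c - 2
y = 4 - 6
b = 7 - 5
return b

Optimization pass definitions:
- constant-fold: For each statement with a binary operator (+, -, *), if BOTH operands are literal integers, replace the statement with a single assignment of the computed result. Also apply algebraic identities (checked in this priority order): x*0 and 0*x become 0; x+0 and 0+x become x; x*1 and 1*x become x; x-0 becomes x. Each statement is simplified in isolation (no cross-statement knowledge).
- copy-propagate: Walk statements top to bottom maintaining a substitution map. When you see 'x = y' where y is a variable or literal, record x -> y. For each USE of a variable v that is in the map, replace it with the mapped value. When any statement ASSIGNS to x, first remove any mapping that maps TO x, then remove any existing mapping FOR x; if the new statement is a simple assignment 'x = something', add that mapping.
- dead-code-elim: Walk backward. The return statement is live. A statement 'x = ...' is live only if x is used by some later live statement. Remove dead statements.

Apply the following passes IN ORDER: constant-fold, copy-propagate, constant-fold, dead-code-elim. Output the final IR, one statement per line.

Initial IR:
  c = 0
  z = c - 2
  y = 4 - 6
  b = 7 - 5
  return b
After constant-fold (5 stmts):
  c = 0
  z = c - 2
  y = -2
  b = 2
  return b
After copy-propagate (5 stmts):
  c = 0
  z = 0 - 2
  y = -2
  b = 2
  return 2
After constant-fold (5 stmts):
  c = 0
  z = -2
  y = -2
  b = 2
  return 2
After dead-code-elim (1 stmts):
  return 2

Answer: return 2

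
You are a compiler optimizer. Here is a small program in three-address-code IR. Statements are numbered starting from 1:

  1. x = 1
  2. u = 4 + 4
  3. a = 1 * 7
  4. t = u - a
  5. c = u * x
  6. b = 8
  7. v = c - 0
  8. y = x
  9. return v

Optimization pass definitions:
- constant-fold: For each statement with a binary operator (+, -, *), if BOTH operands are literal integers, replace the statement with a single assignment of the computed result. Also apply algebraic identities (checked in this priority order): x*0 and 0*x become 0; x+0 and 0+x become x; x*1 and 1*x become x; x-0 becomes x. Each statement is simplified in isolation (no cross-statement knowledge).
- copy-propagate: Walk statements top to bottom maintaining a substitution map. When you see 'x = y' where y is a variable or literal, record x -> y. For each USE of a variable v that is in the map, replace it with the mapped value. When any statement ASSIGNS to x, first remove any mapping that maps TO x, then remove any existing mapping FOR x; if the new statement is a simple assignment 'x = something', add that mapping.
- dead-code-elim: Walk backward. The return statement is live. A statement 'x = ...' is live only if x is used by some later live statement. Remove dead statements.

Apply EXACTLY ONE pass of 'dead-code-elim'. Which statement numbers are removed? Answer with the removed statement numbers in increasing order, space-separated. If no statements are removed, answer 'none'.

Backward liveness scan:
Stmt 1 'x = 1': KEEP (x is live); live-in = []
Stmt 2 'u = 4 + 4': KEEP (u is live); live-in = ['x']
Stmt 3 'a = 1 * 7': DEAD (a not in live set ['u', 'x'])
Stmt 4 't = u - a': DEAD (t not in live set ['u', 'x'])
Stmt 5 'c = u * x': KEEP (c is live); live-in = ['u', 'x']
Stmt 6 'b = 8': DEAD (b not in live set ['c'])
Stmt 7 'v = c - 0': KEEP (v is live); live-in = ['c']
Stmt 8 'y = x': DEAD (y not in live set ['v'])
Stmt 9 'return v': KEEP (return); live-in = ['v']
Removed statement numbers: [3, 4, 6, 8]
Surviving IR:
  x = 1
  u = 4 + 4
  c = u * x
  v = c - 0
  return v

Answer: 3 4 6 8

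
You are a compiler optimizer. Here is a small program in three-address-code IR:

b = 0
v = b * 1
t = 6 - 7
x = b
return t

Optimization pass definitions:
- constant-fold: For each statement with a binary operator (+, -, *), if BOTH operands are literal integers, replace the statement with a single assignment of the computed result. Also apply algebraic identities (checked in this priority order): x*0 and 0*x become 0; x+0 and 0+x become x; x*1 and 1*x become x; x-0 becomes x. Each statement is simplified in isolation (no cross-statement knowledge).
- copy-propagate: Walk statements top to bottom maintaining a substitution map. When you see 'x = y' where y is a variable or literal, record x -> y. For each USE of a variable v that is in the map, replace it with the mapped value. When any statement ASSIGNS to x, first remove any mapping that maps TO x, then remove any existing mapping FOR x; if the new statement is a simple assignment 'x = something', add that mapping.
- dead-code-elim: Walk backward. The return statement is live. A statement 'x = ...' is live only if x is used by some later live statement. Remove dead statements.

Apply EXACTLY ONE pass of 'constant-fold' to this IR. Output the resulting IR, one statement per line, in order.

Applying constant-fold statement-by-statement:
  [1] b = 0  (unchanged)
  [2] v = b * 1  -> v = b
  [3] t = 6 - 7  -> t = -1
  [4] x = b  (unchanged)
  [5] return t  (unchanged)
Result (5 stmts):
  b = 0
  v = b
  t = -1
  x = b
  return t

Answer: b = 0
v = b
t = -1
x = b
return t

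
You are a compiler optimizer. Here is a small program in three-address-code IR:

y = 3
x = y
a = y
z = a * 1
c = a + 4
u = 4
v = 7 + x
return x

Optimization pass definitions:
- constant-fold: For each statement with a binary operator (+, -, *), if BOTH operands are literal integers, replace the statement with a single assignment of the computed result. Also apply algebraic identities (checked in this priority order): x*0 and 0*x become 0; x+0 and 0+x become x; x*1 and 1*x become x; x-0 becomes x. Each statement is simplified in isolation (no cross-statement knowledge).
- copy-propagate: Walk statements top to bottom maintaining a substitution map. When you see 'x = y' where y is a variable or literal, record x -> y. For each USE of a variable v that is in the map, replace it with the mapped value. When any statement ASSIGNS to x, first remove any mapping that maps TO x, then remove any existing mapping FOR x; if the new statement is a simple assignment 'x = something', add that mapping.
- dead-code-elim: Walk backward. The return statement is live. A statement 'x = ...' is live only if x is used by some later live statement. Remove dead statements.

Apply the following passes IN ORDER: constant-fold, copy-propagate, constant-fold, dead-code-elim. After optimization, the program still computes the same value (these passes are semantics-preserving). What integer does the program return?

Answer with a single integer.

Initial IR:
  y = 3
  x = y
  a = y
  z = a * 1
  c = a + 4
  u = 4
  v = 7 + x
  return x
After constant-fold (8 stmts):
  y = 3
  x = y
  a = y
  z = a
  c = a + 4
  u = 4
  v = 7 + x
  return x
After copy-propagate (8 stmts):
  y = 3
  x = 3
  a = 3
  z = 3
  c = 3 + 4
  u = 4
  v = 7 + 3
  return 3
After constant-fold (8 stmts):
  y = 3
  x = 3
  a = 3
  z = 3
  c = 7
  u = 4
  v = 10
  return 3
After dead-code-elim (1 stmts):
  return 3
Evaluate:
  y = 3  =>  y = 3
  x = y  =>  x = 3
  a = y  =>  a = 3
  z = a * 1  =>  z = 3
  c = a + 4  =>  c = 7
  u = 4  =>  u = 4
  v = 7 + x  =>  v = 10
  return x = 3

Answer: 3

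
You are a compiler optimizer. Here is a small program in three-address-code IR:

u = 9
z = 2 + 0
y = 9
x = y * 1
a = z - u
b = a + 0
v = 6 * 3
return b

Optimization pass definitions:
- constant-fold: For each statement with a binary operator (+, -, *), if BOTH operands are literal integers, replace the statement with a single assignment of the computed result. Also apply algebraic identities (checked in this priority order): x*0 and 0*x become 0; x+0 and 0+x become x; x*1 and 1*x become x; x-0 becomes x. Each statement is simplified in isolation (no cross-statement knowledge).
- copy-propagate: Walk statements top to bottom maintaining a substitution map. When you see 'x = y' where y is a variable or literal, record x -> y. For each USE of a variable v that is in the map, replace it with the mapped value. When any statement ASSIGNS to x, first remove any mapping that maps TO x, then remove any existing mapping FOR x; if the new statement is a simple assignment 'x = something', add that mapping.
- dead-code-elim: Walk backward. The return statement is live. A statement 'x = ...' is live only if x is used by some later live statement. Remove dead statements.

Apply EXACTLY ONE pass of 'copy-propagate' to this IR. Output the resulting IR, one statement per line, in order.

Applying copy-propagate statement-by-statement:
  [1] u = 9  (unchanged)
  [2] z = 2 + 0  (unchanged)
  [3] y = 9  (unchanged)
  [4] x = y * 1  -> x = 9 * 1
  [5] a = z - u  -> a = z - 9
  [6] b = a + 0  (unchanged)
  [7] v = 6 * 3  (unchanged)
  [8] return b  (unchanged)
Result (8 stmts):
  u = 9
  z = 2 + 0
  y = 9
  x = 9 * 1
  a = z - 9
  b = a + 0
  v = 6 * 3
  return b

Answer: u = 9
z = 2 + 0
y = 9
x = 9 * 1
a = z - 9
b = a + 0
v = 6 * 3
return b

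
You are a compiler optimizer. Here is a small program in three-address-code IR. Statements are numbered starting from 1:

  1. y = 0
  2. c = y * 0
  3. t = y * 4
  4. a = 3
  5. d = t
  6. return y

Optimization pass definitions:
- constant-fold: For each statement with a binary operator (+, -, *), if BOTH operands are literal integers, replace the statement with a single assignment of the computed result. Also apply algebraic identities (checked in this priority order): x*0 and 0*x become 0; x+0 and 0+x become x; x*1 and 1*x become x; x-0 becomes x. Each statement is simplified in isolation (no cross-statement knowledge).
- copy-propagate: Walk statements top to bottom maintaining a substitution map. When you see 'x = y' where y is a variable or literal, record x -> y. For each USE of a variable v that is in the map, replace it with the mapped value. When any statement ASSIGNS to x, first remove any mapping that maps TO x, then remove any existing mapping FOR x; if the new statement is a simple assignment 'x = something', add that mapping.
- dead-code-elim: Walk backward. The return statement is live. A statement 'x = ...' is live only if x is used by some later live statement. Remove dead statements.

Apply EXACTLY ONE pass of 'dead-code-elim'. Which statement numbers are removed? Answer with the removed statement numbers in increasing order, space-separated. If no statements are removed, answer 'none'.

Backward liveness scan:
Stmt 1 'y = 0': KEEP (y is live); live-in = []
Stmt 2 'c = y * 0': DEAD (c not in live set ['y'])
Stmt 3 't = y * 4': DEAD (t not in live set ['y'])
Stmt 4 'a = 3': DEAD (a not in live set ['y'])
Stmt 5 'd = t': DEAD (d not in live set ['y'])
Stmt 6 'return y': KEEP (return); live-in = ['y']
Removed statement numbers: [2, 3, 4, 5]
Surviving IR:
  y = 0
  return y

Answer: 2 3 4 5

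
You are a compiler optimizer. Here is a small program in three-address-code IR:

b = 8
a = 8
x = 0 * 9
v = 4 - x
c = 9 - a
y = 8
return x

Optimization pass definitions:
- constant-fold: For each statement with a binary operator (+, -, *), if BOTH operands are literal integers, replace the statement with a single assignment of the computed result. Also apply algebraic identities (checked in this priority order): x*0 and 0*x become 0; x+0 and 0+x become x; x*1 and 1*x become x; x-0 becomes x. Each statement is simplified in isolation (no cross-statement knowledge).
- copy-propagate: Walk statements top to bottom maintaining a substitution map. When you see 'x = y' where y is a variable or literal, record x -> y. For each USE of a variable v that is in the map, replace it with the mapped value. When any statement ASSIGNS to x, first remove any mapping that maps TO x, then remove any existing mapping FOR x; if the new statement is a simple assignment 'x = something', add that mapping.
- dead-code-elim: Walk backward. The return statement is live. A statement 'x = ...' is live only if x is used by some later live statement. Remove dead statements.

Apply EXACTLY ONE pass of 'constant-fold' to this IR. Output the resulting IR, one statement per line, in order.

Applying constant-fold statement-by-statement:
  [1] b = 8  (unchanged)
  [2] a = 8  (unchanged)
  [3] x = 0 * 9  -> x = 0
  [4] v = 4 - x  (unchanged)
  [5] c = 9 - a  (unchanged)
  [6] y = 8  (unchanged)
  [7] return x  (unchanged)
Result (7 stmts):
  b = 8
  a = 8
  x = 0
  v = 4 - x
  c = 9 - a
  y = 8
  return x

Answer: b = 8
a = 8
x = 0
v = 4 - x
c = 9 - a
y = 8
return x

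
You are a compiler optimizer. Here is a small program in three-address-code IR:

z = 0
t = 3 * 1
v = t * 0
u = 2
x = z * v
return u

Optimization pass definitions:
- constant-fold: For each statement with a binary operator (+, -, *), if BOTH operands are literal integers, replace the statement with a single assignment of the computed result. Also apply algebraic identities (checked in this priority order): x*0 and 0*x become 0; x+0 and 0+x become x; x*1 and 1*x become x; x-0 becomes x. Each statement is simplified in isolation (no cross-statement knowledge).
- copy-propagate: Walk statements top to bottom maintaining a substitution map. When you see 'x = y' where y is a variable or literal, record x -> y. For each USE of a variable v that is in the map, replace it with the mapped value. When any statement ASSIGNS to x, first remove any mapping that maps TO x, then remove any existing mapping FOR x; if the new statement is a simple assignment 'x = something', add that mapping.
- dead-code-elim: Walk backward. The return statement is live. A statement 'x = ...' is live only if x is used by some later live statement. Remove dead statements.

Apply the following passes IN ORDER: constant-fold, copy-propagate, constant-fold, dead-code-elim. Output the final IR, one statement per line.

Answer: return 2

Derivation:
Initial IR:
  z = 0
  t = 3 * 1
  v = t * 0
  u = 2
  x = z * v
  return u
After constant-fold (6 stmts):
  z = 0
  t = 3
  v = 0
  u = 2
  x = z * v
  return u
After copy-propagate (6 stmts):
  z = 0
  t = 3
  v = 0
  u = 2
  x = 0 * 0
  return 2
After constant-fold (6 stmts):
  z = 0
  t = 3
  v = 0
  u = 2
  x = 0
  return 2
After dead-code-elim (1 stmts):
  return 2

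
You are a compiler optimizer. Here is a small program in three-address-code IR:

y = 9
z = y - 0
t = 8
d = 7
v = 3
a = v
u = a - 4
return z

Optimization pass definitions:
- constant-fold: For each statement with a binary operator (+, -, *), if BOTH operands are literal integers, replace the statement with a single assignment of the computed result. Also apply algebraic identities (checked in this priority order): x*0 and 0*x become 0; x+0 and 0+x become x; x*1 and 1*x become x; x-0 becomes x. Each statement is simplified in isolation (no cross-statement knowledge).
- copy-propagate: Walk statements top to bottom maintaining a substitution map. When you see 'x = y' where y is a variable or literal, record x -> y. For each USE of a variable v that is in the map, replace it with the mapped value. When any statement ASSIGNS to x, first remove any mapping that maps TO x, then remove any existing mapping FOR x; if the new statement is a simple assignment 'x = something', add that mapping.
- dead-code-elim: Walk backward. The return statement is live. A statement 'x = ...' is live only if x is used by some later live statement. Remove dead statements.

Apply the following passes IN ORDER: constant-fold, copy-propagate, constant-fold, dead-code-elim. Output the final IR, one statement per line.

Answer: return 9

Derivation:
Initial IR:
  y = 9
  z = y - 0
  t = 8
  d = 7
  v = 3
  a = v
  u = a - 4
  return z
After constant-fold (8 stmts):
  y = 9
  z = y
  t = 8
  d = 7
  v = 3
  a = v
  u = a - 4
  return z
After copy-propagate (8 stmts):
  y = 9
  z = 9
  t = 8
  d = 7
  v = 3
  a = 3
  u = 3 - 4
  return 9
After constant-fold (8 stmts):
  y = 9
  z = 9
  t = 8
  d = 7
  v = 3
  a = 3
  u = -1
  return 9
After dead-code-elim (1 stmts):
  return 9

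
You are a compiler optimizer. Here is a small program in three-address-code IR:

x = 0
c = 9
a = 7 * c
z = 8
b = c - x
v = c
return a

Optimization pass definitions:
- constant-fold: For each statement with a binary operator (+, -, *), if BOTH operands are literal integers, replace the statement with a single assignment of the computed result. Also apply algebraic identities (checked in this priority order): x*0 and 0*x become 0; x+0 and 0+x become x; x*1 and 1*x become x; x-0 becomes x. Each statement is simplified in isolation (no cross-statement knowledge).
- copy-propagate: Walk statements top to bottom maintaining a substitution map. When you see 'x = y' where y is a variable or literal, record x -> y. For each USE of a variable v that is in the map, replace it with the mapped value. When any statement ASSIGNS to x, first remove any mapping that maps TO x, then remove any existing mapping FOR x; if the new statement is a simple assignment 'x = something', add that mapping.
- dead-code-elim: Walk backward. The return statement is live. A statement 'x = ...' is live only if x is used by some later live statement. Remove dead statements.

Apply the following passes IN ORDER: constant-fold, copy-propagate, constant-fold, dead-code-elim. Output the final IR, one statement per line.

Answer: a = 63
return a

Derivation:
Initial IR:
  x = 0
  c = 9
  a = 7 * c
  z = 8
  b = c - x
  v = c
  return a
After constant-fold (7 stmts):
  x = 0
  c = 9
  a = 7 * c
  z = 8
  b = c - x
  v = c
  return a
After copy-propagate (7 stmts):
  x = 0
  c = 9
  a = 7 * 9
  z = 8
  b = 9 - 0
  v = 9
  return a
After constant-fold (7 stmts):
  x = 0
  c = 9
  a = 63
  z = 8
  b = 9
  v = 9
  return a
After dead-code-elim (2 stmts):
  a = 63
  return a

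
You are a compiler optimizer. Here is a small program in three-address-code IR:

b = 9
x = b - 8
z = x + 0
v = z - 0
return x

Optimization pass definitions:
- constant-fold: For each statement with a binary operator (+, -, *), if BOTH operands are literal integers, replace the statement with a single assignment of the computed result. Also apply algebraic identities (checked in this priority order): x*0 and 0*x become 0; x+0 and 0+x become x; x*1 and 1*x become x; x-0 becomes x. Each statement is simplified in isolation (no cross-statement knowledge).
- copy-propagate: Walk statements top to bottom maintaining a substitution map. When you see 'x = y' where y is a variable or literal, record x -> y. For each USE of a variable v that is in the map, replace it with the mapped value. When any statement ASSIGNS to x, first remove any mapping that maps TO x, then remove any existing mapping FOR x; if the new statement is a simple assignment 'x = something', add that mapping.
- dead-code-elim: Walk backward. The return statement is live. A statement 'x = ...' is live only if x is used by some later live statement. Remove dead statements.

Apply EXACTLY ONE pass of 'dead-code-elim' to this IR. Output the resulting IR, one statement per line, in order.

Answer: b = 9
x = b - 8
return x

Derivation:
Applying dead-code-elim statement-by-statement:
  [5] return x  -> KEEP (return); live=['x']
  [4] v = z - 0  -> DEAD (v not live)
  [3] z = x + 0  -> DEAD (z not live)
  [2] x = b - 8  -> KEEP; live=['b']
  [1] b = 9  -> KEEP; live=[]
Result (3 stmts):
  b = 9
  x = b - 8
  return x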